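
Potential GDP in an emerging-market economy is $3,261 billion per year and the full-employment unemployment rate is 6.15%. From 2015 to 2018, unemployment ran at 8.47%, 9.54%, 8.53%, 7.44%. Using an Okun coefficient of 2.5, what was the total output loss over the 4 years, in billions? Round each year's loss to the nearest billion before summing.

Year 2015: gap = -2.5 × (8.47 - 6.15) = -5.8%, loss ≈ 3261 × 5.8/100 ≈ 189.
Year 2016: gap = -2.5 × (9.54 - 6.15) = -8.475%, loss ≈ 3261 × 8.475/100 ≈ 276.
Year 2017: gap = -2.5 × (8.53 - 6.15) = -5.95%, loss ≈ 3261 × 5.95/100 ≈ 194.
Year 2018: gap = -2.5 × (7.44 - 6.15) = -3.225%, loss ≈ 3261 × 3.225/100 ≈ 105.
Total lost output = 189 + 276 + 194 + 105 = 764 billion.

$764 billion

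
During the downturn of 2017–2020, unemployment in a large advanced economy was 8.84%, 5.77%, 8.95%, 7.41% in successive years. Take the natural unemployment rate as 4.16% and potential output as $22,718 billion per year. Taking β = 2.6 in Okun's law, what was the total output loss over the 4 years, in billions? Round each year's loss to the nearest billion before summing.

$8,464 billion

Year 2017: gap = -2.6 × (8.84 - 4.16) = -12.168%, loss ≈ 22718 × 12.168/100 ≈ 2764.
Year 2018: gap = -2.6 × (5.77 - 4.16) = -4.186%, loss ≈ 22718 × 4.186/100 ≈ 951.
Year 2019: gap = -2.6 × (8.95 - 4.16) = -12.454%, loss ≈ 22718 × 12.454/100 ≈ 2829.
Year 2020: gap = -2.6 × (7.41 - 4.16) = -8.45%, loss ≈ 22718 × 8.45/100 ≈ 1920.
Total lost output = 2764 + 951 + 2829 + 1920 = 8464 billion.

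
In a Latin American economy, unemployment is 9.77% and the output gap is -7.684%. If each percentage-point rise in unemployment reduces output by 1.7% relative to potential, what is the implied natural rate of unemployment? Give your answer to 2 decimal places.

From Okun's law, u - u* = -(output gap)/β = -(-7.684)/1.7 = 4.52 points.
So u* = 9.77 - 4.52 = 5.25%.

5.25%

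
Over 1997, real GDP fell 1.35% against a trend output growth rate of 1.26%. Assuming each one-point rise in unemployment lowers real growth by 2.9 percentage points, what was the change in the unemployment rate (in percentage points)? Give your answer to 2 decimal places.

Growth-rate Okun's law: g_Y = g_Y* - β × Δu, so Δu = (g_Y* - g_Y)/β.
Δu = (1.26 + 1.35)/2.9 = 2.61/2.9 = 0.90 percentage points.

0.90 percentage points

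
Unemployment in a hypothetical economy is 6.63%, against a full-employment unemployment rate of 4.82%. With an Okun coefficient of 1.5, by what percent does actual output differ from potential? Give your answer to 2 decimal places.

-2.72%

The unemployment gap is 6.63 - 4.82 = 1.81 percentage points.
Okun's law gives an output gap of -1.5 × 1.81 = -2.715%, i.e. 2.72% below potential.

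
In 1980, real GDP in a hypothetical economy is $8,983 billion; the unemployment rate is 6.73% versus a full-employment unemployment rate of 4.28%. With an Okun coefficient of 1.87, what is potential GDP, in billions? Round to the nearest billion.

Unemployment gap = 6.73 - 4.28 = 2.45 points, so output gap = -1.87 × 2.45 = -4.5815%.
Since Y = Y* × (1 + gap/100), Y* = 8983/0.954185 ≈ 9414 billion.

$9,414 billion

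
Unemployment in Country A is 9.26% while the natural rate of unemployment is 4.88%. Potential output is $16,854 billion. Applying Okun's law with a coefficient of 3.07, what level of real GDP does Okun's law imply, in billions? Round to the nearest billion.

Unemployment gap = 9.26 - 4.88 = 4.38 points, so the output gap is -3.07 × 4.38 = -13.4466%.
Actual GDP = 16854 × (1 - 13.4466/100) = 16854 × 0.865534 ≈ 14588 billion.

$14,588 billion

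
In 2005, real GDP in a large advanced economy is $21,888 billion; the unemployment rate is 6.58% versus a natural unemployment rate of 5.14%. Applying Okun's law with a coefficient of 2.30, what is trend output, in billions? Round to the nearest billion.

$22,638 billion

Unemployment gap = 6.58 - 5.14 = 1.44 points, so output gap = -2.3 × 1.44 = -3.312%.
Since Y = Y* × (1 + gap/100), Y* = 21888/0.96688 ≈ 22638 billion.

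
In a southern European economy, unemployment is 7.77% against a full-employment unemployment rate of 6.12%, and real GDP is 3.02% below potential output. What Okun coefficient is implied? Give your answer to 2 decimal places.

β ≈ 1.83

Okun's law: output gap = -β × (u - u*).
-3.02 = -β × (7.77 - 6.12) = -β × 1.65, so β = 3.02/1.65 = 1.83.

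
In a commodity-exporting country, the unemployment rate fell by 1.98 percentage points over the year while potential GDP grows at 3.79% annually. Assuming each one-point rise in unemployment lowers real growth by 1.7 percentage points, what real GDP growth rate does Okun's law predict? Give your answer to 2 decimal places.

Growth-rate Okun's law: g_Y = g_Y* - β × Δu.
g_Y = 3.79 - 1.7 × (-1.98) = 3.79 + 3.366 = 7.156%, i.e. 7.16% to 2 d.p.

7.16%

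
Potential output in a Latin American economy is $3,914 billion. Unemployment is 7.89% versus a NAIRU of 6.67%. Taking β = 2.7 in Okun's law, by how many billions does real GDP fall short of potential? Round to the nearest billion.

$129 billion

Output gap = -2.7 × (7.89 - 6.67) = -2.7 × 1.22 = -3.294%.
Actual GDP ≈ 3914 × 0.96706 ≈ 3785 billion, so the shortfall is 3914 - 3785 = 129 billion.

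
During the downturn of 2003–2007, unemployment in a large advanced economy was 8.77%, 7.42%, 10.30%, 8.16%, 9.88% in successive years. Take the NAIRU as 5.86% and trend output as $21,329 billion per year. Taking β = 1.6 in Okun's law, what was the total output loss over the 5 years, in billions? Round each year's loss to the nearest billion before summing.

Year 2003: gap = -1.6 × (8.77 - 5.86) = -4.656%, loss ≈ 21329 × 4.656/100 ≈ 993.
Year 2004: gap = -1.6 × (7.42 - 5.86) = -2.496%, loss ≈ 21329 × 2.496/100 ≈ 532.
Year 2005: gap = -1.6 × (10.3 - 5.86) = -7.104%, loss ≈ 21329 × 7.104/100 ≈ 1515.
Year 2006: gap = -1.6 × (8.16 - 5.86) = -3.68%, loss ≈ 21329 × 3.68/100 ≈ 785.
Year 2007: gap = -1.6 × (9.88 - 5.86) = -6.432%, loss ≈ 21329 × 6.432/100 ≈ 1372.
Total lost output = 993 + 532 + 1515 + 785 + 1372 = 5197 billion.

$5,197 billion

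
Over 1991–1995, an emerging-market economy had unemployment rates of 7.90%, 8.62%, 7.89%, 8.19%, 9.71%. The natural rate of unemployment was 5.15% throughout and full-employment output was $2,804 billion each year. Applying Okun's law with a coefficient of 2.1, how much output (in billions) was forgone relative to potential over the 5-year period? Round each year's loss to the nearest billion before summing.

$975 billion

Year 1991: gap = -2.1 × (7.9 - 5.15) = -5.775%, loss ≈ 2804 × 5.775/100 ≈ 162.
Year 1992: gap = -2.1 × (8.62 - 5.15) = -7.287%, loss ≈ 2804 × 7.287/100 ≈ 204.
Year 1993: gap = -2.1 × (7.89 - 5.15) = -5.754%, loss ≈ 2804 × 5.754/100 ≈ 161.
Year 1994: gap = -2.1 × (8.19 - 5.15) = -6.384%, loss ≈ 2804 × 6.384/100 ≈ 179.
Year 1995: gap = -2.1 × (9.71 - 5.15) = -9.576%, loss ≈ 2804 × 9.576/100 ≈ 269.
Total lost output = 162 + 204 + 161 + 179 + 269 = 975 billion.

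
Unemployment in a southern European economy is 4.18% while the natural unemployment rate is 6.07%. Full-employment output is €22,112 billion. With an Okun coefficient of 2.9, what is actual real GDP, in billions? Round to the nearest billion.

Unemployment gap = 4.18 - 6.07 = -1.89 points, so the output gap is -2.9 × (-1.89) = 5.481%.
Actual GDP = 22112 × (1 + 5.481/100) = 22112 × 1.05481 ≈ 23324 billion.

€23,324 billion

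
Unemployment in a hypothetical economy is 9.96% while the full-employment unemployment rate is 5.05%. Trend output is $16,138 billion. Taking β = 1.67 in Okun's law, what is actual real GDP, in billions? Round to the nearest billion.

$14,815 billion

Unemployment gap = 9.96 - 5.05 = 4.91 points, so the output gap is -1.67 × 4.91 = -8.1997%.
Actual GDP = 16138 × (1 - 8.1997/100) = 16138 × 0.918003 ≈ 14815 billion.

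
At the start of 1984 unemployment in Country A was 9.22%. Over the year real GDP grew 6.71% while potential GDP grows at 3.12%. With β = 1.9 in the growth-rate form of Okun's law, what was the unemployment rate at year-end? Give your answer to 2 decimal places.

Growth-rate Okun's law: g_Y = g_Y* - β × Δu, so Δu = (g_Y* - g_Y)/β.
Δu = (3.12 - 6.71)/1.9 = -3.59/1.9 = -1.89 percentage points.
Year-end unemployment = 9.22 - 1.89 = 7.33%.

7.33%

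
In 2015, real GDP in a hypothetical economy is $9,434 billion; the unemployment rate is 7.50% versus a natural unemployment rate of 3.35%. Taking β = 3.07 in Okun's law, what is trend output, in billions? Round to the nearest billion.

Unemployment gap = 7.5 - 3.35 = 4.15 points, so output gap = -3.07 × 4.15 = -12.7405%.
Since Y = Y* × (1 + gap/100), Y* = 9434/0.872595 ≈ 10811 billion.

$10,811 billion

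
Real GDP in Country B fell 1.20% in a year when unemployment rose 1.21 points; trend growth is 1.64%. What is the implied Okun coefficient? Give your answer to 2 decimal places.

Growth form: g_Y = g_Y* - β × Δu, so β = (g_Y* - g_Y)/Δu.
β = (1.64 + 1.2)/1.21 = 2.84/1.21 = 2.35.

β ≈ 2.35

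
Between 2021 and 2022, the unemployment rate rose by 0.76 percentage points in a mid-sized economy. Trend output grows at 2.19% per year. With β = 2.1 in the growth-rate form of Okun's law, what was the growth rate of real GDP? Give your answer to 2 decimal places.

Growth-rate Okun's law: g_Y = g_Y* - β × Δu.
g_Y = 2.19 - 2.1 × (0.76) = 2.19 - 1.596 = 0.594%, i.e. 0.59% to 2 d.p.

0.59%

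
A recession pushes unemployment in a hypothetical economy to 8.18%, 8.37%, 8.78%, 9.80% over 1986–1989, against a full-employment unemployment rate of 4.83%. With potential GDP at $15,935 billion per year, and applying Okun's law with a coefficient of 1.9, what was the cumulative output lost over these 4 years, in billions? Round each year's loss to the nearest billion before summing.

Year 1986: gap = -1.9 × (8.18 - 4.83) = -6.365%, loss ≈ 15935 × 6.365/100 ≈ 1014.
Year 1987: gap = -1.9 × (8.37 - 4.83) = -6.726%, loss ≈ 15935 × 6.726/100 ≈ 1072.
Year 1988: gap = -1.9 × (8.78 - 4.83) = -7.505%, loss ≈ 15935 × 7.505/100 ≈ 1196.
Year 1989: gap = -1.9 × (9.8 - 4.83) = -9.443%, loss ≈ 15935 × 9.443/100 ≈ 1505.
Total lost output = 1014 + 1072 + 1196 + 1505 = 4787 billion.

$4,787 billion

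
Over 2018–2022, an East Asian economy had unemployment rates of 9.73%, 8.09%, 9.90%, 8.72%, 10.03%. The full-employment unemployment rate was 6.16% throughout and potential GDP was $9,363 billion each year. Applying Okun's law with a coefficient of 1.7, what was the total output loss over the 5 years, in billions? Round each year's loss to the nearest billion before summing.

Year 2018: gap = -1.7 × (9.73 - 6.16) = -6.069%, loss ≈ 9363 × 6.069/100 ≈ 568.
Year 2019: gap = -1.7 × (8.09 - 6.16) = -3.281%, loss ≈ 9363 × 3.281/100 ≈ 307.
Year 2020: gap = -1.7 × (9.9 - 6.16) = -6.358%, loss ≈ 9363 × 6.358/100 ≈ 595.
Year 2021: gap = -1.7 × (8.72 - 6.16) = -4.352%, loss ≈ 9363 × 4.352/100 ≈ 407.
Year 2022: gap = -1.7 × (10.03 - 6.16) = -6.579%, loss ≈ 9363 × 6.579/100 ≈ 616.
Total lost output = 568 + 307 + 595 + 407 + 616 = 2493 billion.

$2,493 billion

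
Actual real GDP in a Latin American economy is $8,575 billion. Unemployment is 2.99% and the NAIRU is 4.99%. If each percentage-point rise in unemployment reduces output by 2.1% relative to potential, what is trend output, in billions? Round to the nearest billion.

Unemployment gap = 2.99 - 4.99 = -2 points, so output gap = -2.1 × (-2) = 4.2%.
Since Y = Y* × (1 + gap/100), Y* = 8575/1.042 ≈ 8229 billion.

$8,229 billion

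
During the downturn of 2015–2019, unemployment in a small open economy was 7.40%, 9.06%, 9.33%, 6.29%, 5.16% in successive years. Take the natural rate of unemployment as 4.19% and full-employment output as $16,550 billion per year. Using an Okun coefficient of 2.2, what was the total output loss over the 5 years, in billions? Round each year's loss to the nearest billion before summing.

$5,931 billion

Year 2015: gap = -2.2 × (7.4 - 4.19) = -7.062%, loss ≈ 16550 × 7.062/100 ≈ 1169.
Year 2016: gap = -2.2 × (9.06 - 4.19) = -10.714%, loss ≈ 16550 × 10.714/100 ≈ 1773.
Year 2017: gap = -2.2 × (9.33 - 4.19) = -11.308%, loss ≈ 16550 × 11.308/100 ≈ 1871.
Year 2018: gap = -2.2 × (6.29 - 4.19) = -4.62%, loss ≈ 16550 × 4.62/100 ≈ 765.
Year 2019: gap = -2.2 × (5.16 - 4.19) = -2.134%, loss ≈ 16550 × 2.134/100 ≈ 353.
Total lost output = 1169 + 1773 + 1871 + 765 + 353 = 5931 billion.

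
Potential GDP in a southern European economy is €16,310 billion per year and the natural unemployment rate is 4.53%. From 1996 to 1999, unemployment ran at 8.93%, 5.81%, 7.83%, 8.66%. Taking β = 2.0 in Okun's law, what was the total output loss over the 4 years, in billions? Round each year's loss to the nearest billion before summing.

Year 1996: gap = -2.0 × (8.93 - 4.53) = -8.8%, loss ≈ 16310 × 8.8/100 ≈ 1435.
Year 1997: gap = -2.0 × (5.81 - 4.53) = -2.56%, loss ≈ 16310 × 2.56/100 ≈ 418.
Year 1998: gap = -2.0 × (7.83 - 4.53) = -6.6%, loss ≈ 16310 × 6.6/100 ≈ 1076.
Year 1999: gap = -2.0 × (8.66 - 4.53) = -8.26%, loss ≈ 16310 × 8.26/100 ≈ 1347.
Total lost output = 1435 + 418 + 1076 + 1347 = 4276 billion.

€4,276 billion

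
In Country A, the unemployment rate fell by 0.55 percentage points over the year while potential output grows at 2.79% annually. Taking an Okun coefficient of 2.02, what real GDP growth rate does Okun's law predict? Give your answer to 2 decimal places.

3.90%

Growth-rate Okun's law: g_Y = g_Y* - β × Δu.
g_Y = 2.79 - 2.02 × (-0.55) = 2.79 + 1.111 = 3.901%, i.e. 3.90% to 2 d.p.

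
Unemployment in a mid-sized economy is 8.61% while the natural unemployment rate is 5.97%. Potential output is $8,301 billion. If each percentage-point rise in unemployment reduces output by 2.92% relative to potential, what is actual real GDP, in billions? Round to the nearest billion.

$7,661 billion

Unemployment gap = 8.61 - 5.97 = 2.64 points, so the output gap is -2.92 × 2.64 = -7.7088%.
Actual GDP = 8301 × (1 - 7.7088/100) = 8301 × 0.922912 ≈ 7661 billion.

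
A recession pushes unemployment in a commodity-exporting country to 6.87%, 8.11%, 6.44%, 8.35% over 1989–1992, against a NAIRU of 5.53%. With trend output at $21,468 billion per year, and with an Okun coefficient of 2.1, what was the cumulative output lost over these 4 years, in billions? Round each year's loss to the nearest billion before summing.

Year 1989: gap = -2.1 × (6.87 - 5.53) = -2.814%, loss ≈ 21468 × 2.814/100 ≈ 604.
Year 1990: gap = -2.1 × (8.11 - 5.53) = -5.418%, loss ≈ 21468 × 5.418/100 ≈ 1163.
Year 1991: gap = -2.1 × (6.44 - 5.53) = -1.911%, loss ≈ 21468 × 1.911/100 ≈ 410.
Year 1992: gap = -2.1 × (8.35 - 5.53) = -5.922%, loss ≈ 21468 × 5.922/100 ≈ 1271.
Total lost output = 604 + 1163 + 410 + 1271 = 3448 billion.

$3,448 billion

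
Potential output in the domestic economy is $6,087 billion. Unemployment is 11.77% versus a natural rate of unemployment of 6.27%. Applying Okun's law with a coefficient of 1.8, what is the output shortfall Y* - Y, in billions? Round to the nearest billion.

Output gap = -1.8 × (11.77 - 6.27) = -1.8 × 5.5 = -9.9%.
Actual GDP ≈ 6087 × 0.901 ≈ 5484 billion, so the shortfall is 6087 - 5484 = 603 billion.

$603 billion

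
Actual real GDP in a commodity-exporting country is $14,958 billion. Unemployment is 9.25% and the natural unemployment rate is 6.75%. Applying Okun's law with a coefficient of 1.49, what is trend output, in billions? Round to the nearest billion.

Unemployment gap = 9.25 - 6.75 = 2.5 points, so output gap = -1.49 × 2.5 = -3.725%.
Since Y = Y* × (1 + gap/100), Y* = 14958/0.96275 ≈ 15537 billion.

$15,537 billion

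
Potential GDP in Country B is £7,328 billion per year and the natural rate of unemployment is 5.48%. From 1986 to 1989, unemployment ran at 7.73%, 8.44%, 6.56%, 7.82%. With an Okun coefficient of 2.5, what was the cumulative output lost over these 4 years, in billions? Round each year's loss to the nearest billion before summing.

£1,581 billion

Year 1986: gap = -2.5 × (7.73 - 5.48) = -5.625%, loss ≈ 7328 × 5.625/100 ≈ 412.
Year 1987: gap = -2.5 × (8.44 - 5.48) = -7.4%, loss ≈ 7328 × 7.4/100 ≈ 542.
Year 1988: gap = -2.5 × (6.56 - 5.48) = -2.7%, loss ≈ 7328 × 2.7/100 ≈ 198.
Year 1989: gap = -2.5 × (7.82 - 5.48) = -5.85%, loss ≈ 7328 × 5.85/100 ≈ 429.
Total lost output = 412 + 542 + 198 + 429 = 1581 billion.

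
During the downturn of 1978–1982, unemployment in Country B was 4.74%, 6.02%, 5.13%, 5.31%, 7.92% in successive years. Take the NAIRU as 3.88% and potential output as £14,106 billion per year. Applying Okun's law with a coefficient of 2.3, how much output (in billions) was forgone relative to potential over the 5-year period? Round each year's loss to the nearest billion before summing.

£3,154 billion

Year 1978: gap = -2.3 × (4.74 - 3.88) = -1.978%, loss ≈ 14106 × 1.978/100 ≈ 279.
Year 1979: gap = -2.3 × (6.02 - 3.88) = -4.922%, loss ≈ 14106 × 4.922/100 ≈ 694.
Year 1980: gap = -2.3 × (5.13 - 3.88) = -2.875%, loss ≈ 14106 × 2.875/100 ≈ 406.
Year 1981: gap = -2.3 × (5.31 - 3.88) = -3.289%, loss ≈ 14106 × 3.289/100 ≈ 464.
Year 1982: gap = -2.3 × (7.92 - 3.88) = -9.292%, loss ≈ 14106 × 9.292/100 ≈ 1311.
Total lost output = 279 + 694 + 406 + 464 + 1311 = 3154 billion.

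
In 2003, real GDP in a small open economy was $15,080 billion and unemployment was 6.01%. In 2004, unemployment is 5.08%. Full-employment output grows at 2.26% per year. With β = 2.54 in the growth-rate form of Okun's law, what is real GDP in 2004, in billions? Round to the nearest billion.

Δu = 5.08 - 6.01 = -0.93 points.
Okun's law (growth form): g_Y = g_Y* - β × Δu = 2.26 - 2.54 × (-0.93) = 2.26 + 2.3622 = 4.6222%.
Real GDP in the next year = 15080 × (1 + 4.6222/100) = 15080 × 1.046222 ≈ 15777 billion.

$15,777 billion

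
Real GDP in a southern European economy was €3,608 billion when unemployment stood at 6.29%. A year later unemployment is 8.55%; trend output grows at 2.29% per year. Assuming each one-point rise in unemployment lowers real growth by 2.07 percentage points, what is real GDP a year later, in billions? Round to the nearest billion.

Δu = 8.55 - 6.29 = 2.26 points.
Okun's law (growth form): g_Y = g_Y* - β × Δu = 2.29 - 2.07 × (2.26) = 2.29 - 4.6782 = -2.3882%.
Real GDP in the next year = 3608 × (1 - 2.3882/100) = 3608 × 0.976118 ≈ 3522 billion.

€3,522 billion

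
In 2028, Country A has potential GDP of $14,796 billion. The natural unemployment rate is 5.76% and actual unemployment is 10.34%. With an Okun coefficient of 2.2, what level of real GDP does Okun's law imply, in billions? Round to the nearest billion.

Unemployment gap = 10.34 - 5.76 = 4.58 points, so the output gap is -2.2 × 4.58 = -10.076%.
Actual GDP = 14796 × (1 - 10.076/100) = 14796 × 0.89924 ≈ 13305 billion.

$13,305 billion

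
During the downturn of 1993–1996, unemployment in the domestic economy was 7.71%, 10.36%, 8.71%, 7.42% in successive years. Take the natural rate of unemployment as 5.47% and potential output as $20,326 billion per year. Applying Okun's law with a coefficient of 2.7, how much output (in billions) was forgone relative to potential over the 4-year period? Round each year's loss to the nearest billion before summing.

Year 1993: gap = -2.7 × (7.71 - 5.47) = -6.048%, loss ≈ 20326 × 6.048/100 ≈ 1229.
Year 1994: gap = -2.7 × (10.36 - 5.47) = -13.203%, loss ≈ 20326 × 13.203/100 ≈ 2684.
Year 1995: gap = -2.7 × (8.71 - 5.47) = -8.748%, loss ≈ 20326 × 8.748/100 ≈ 1778.
Year 1996: gap = -2.7 × (7.42 - 5.47) = -5.265%, loss ≈ 20326 × 5.265/100 ≈ 1070.
Total lost output = 1229 + 2684 + 1778 + 1070 = 6761 billion.

$6,761 billion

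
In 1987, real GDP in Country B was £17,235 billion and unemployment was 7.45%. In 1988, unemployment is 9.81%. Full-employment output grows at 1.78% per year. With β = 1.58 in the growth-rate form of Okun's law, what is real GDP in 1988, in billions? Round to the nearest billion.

£16,899 billion

Δu = 9.81 - 7.45 = 2.36 points.
Okun's law (growth form): g_Y = g_Y* - β × Δu = 1.78 - 1.58 × (2.36) = 1.78 - 3.7288 = -1.9488%.
Real GDP in the next year = 17235 × (1 - 1.9488/100) = 17235 × 0.980512 ≈ 16899 billion.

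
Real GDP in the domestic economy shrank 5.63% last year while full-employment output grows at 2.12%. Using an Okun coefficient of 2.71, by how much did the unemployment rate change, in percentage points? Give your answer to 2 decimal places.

2.86 percentage points

Growth-rate Okun's law: g_Y = g_Y* - β × Δu, so Δu = (g_Y* - g_Y)/β.
Δu = (2.12 + 5.63)/2.71 = 7.75/2.71 = 2.86 percentage points.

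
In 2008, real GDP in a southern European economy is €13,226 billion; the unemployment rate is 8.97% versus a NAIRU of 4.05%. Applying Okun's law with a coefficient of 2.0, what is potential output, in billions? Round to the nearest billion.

Unemployment gap = 8.97 - 4.05 = 4.92 points, so output gap = -2 × 4.92 = -9.84%.
Since Y = Y* × (1 + gap/100), Y* = 13226/0.9016 ≈ 14669 billion.

€14,669 billion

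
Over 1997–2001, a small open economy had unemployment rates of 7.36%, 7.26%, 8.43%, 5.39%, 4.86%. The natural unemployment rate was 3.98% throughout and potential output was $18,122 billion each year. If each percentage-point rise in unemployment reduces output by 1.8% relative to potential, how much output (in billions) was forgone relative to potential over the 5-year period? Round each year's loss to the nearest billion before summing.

Year 1997: gap = -1.8 × (7.36 - 3.98) = -6.084%, loss ≈ 18122 × 6.084/100 ≈ 1103.
Year 1998: gap = -1.8 × (7.26 - 3.98) = -5.904%, loss ≈ 18122 × 5.904/100 ≈ 1070.
Year 1999: gap = -1.8 × (8.43 - 3.98) = -8.01%, loss ≈ 18122 × 8.01/100 ≈ 1452.
Year 2000: gap = -1.8 × (5.39 - 3.98) = -2.538%, loss ≈ 18122 × 2.538/100 ≈ 460.
Year 2001: gap = -1.8 × (4.86 - 3.98) = -1.584%, loss ≈ 18122 × 1.584/100 ≈ 287.
Total lost output = 1103 + 1070 + 1452 + 460 + 287 = 4372 billion.

$4,372 billion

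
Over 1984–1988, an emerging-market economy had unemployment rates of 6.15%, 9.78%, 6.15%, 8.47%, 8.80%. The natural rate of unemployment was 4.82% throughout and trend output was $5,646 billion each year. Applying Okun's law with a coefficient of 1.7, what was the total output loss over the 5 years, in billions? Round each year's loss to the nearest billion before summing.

Year 1984: gap = -1.7 × (6.15 - 4.82) = -2.261%, loss ≈ 5646 × 2.261/100 ≈ 128.
Year 1985: gap = -1.7 × (9.78 - 4.82) = -8.432%, loss ≈ 5646 × 8.432/100 ≈ 476.
Year 1986: gap = -1.7 × (6.15 - 4.82) = -2.261%, loss ≈ 5646 × 2.261/100 ≈ 128.
Year 1987: gap = -1.7 × (8.47 - 4.82) = -6.205%, loss ≈ 5646 × 6.205/100 ≈ 350.
Year 1988: gap = -1.7 × (8.8 - 4.82) = -6.766%, loss ≈ 5646 × 6.766/100 ≈ 382.
Total lost output = 128 + 476 + 128 + 350 + 382 = 1464 billion.

$1,464 billion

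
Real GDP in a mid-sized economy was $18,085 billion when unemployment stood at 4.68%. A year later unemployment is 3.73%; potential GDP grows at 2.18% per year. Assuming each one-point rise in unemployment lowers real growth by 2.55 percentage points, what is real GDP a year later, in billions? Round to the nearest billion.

Δu = 3.73 - 4.68 = -0.95 points.
Okun's law (growth form): g_Y = g_Y* - β × Δu = 2.18 - 2.55 × (-0.95) = 2.18 + 2.4225 = 4.6025%.
Real GDP in the next year = 18085 × (1 + 4.6025/100) = 18085 × 1.046025 ≈ 18917 billion.

$18,917 billion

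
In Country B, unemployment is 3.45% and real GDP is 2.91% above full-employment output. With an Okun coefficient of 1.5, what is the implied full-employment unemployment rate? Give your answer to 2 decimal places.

5.39%

From Okun's law, u - u* = -(output gap)/β = -(2.91)/1.5 = -1.94 points.
So u* = 3.45 + 1.94 = 5.39%.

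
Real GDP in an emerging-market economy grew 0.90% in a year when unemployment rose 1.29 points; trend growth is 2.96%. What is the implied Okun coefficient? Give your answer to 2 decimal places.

Growth form: g_Y = g_Y* - β × Δu, so β = (g_Y* - g_Y)/Δu.
β = (2.96 - 0.9)/1.29 = 2.06/1.29 = 1.60.

β ≈ 1.60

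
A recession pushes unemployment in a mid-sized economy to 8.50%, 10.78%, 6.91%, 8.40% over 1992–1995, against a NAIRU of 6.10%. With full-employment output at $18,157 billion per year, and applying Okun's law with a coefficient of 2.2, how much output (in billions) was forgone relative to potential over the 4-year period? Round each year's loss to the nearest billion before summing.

$4,071 billion

Year 1992: gap = -2.2 × (8.5 - 6.1) = -5.28%, loss ≈ 18157 × 5.28/100 ≈ 959.
Year 1993: gap = -2.2 × (10.78 - 6.1) = -10.296%, loss ≈ 18157 × 10.296/100 ≈ 1869.
Year 1994: gap = -2.2 × (6.91 - 6.1) = -1.782%, loss ≈ 18157 × 1.782/100 ≈ 324.
Year 1995: gap = -2.2 × (8.4 - 6.1) = -5.06%, loss ≈ 18157 × 5.06/100 ≈ 919.
Total lost output = 959 + 1869 + 324 + 919 = 4071 billion.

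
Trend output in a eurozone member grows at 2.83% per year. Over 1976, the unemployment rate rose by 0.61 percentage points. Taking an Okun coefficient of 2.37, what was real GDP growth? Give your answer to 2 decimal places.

1.38%

Growth-rate Okun's law: g_Y = g_Y* - β × Δu.
g_Y = 2.83 - 2.37 × (0.61) = 2.83 - 1.4457 = 1.3843%, i.e. 1.38% to 2 d.p.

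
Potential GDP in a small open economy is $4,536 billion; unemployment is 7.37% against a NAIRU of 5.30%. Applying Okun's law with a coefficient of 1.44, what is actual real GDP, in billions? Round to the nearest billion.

Unemployment gap = 7.37 - 5.3 = 2.07 points, so the output gap is -1.44 × 2.07 = -2.9808%.
Actual GDP = 4536 × (1 - 2.9808/100) = 4536 × 0.970192 ≈ 4401 billion.

$4,401 billion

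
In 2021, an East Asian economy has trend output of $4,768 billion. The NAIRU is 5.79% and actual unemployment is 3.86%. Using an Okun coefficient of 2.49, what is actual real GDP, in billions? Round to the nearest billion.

Unemployment gap = 3.86 - 5.79 = -1.93 points, so the output gap is -2.49 × (-1.93) = 4.8057%.
Actual GDP = 4768 × (1 + 4.8057/100) = 4768 × 1.048057 ≈ 4997 billion.

$4,997 billion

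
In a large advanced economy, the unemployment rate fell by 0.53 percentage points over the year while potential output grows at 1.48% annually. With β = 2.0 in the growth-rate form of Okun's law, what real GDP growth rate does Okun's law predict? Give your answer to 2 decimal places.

Growth-rate Okun's law: g_Y = g_Y* - β × Δu.
g_Y = 1.48 - 2.0 × (-0.53) = 1.48 + 1.06 = 2.54%, i.e. 2.54% to 2 d.p.

2.54%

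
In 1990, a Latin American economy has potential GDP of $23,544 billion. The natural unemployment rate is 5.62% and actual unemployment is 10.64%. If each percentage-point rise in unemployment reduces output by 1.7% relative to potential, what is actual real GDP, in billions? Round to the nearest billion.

Unemployment gap = 10.64 - 5.62 = 5.02 points, so the output gap is -1.7 × 5.02 = -8.534%.
Actual GDP = 23544 × (1 - 8.534/100) = 23544 × 0.91466 ≈ 21535 billion.

$21,535 billion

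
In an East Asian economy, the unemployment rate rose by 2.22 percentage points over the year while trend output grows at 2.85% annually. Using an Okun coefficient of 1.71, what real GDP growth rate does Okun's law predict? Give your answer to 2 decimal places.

Growth-rate Okun's law: g_Y = g_Y* - β × Δu.
g_Y = 2.85 - 1.71 × (2.22) = 2.85 - 3.7962 = -0.9462%, i.e. -0.95% to 2 d.p.

-0.95%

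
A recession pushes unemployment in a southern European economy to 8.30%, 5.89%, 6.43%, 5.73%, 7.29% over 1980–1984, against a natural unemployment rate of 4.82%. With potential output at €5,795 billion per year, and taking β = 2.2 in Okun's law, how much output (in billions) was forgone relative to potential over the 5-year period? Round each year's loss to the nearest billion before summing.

Year 1980: gap = -2.2 × (8.3 - 4.82) = -7.656%, loss ≈ 5795 × 7.656/100 ≈ 444.
Year 1981: gap = -2.2 × (5.89 - 4.82) = -2.354%, loss ≈ 5795 × 2.354/100 ≈ 136.
Year 1982: gap = -2.2 × (6.43 - 4.82) = -3.542%, loss ≈ 5795 × 3.542/100 ≈ 205.
Year 1983: gap = -2.2 × (5.73 - 4.82) = -2.002%, loss ≈ 5795 × 2.002/100 ≈ 116.
Year 1984: gap = -2.2 × (7.29 - 4.82) = -5.434%, loss ≈ 5795 × 5.434/100 ≈ 315.
Total lost output = 444 + 136 + 205 + 116 + 315 = 1216 billion.

€1,216 billion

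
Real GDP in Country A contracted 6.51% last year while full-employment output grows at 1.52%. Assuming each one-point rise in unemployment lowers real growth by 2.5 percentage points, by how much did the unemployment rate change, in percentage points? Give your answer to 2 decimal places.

3.21 percentage points

Growth-rate Okun's law: g_Y = g_Y* - β × Δu, so Δu = (g_Y* - g_Y)/β.
Δu = (1.52 + 6.51)/2.5 = 8.03/2.5 = 3.21 percentage points.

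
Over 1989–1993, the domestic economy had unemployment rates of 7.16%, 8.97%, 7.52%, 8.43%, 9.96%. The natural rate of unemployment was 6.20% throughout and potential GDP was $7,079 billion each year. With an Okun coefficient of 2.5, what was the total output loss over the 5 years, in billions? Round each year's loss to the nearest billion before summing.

$1,954 billion

Year 1989: gap = -2.5 × (7.16 - 6.2) = -2.4%, loss ≈ 7079 × 2.4/100 ≈ 170.
Year 1990: gap = -2.5 × (8.97 - 6.2) = -6.925%, loss ≈ 7079 × 6.925/100 ≈ 490.
Year 1991: gap = -2.5 × (7.52 - 6.2) = -3.3%, loss ≈ 7079 × 3.3/100 ≈ 234.
Year 1992: gap = -2.5 × (8.43 - 6.2) = -5.575%, loss ≈ 7079 × 5.575/100 ≈ 395.
Year 1993: gap = -2.5 × (9.96 - 6.2) = -9.4%, loss ≈ 7079 × 9.4/100 ≈ 665.
Total lost output = 170 + 490 + 234 + 395 + 665 = 1954 billion.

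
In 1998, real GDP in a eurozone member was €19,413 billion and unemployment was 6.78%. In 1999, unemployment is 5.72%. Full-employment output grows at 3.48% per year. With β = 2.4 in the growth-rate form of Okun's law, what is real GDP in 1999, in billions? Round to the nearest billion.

Δu = 5.72 - 6.78 = -1.06 points.
Okun's law (growth form): g_Y = g_Y* - β × Δu = 3.48 - 2.4 × (-1.06) = 3.48 + 2.544 = 6.024%.
Real GDP in the next year = 19413 × (1 + 6.024/100) = 19413 × 1.06024 ≈ 20582 billion.

€20,582 billion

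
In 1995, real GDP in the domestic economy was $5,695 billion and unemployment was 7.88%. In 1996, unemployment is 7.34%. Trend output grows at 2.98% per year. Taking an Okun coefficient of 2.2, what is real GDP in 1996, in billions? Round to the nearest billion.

Δu = 7.34 - 7.88 = -0.54 points.
Okun's law (growth form): g_Y = g_Y* - β × Δu = 2.98 - 2.2 × (-0.54) = 2.98 + 1.188 = 4.168%.
Real GDP in the next year = 5695 × (1 + 4.168/100) = 5695 × 1.04168 ≈ 5932 billion.

$5,932 billion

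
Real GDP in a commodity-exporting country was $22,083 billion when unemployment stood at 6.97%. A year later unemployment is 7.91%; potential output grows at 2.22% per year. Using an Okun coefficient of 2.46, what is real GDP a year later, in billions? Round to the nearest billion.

Δu = 7.91 - 6.97 = 0.94 points.
Okun's law (growth form): g_Y = g_Y* - β × Δu = 2.22 - 2.46 × (0.94) = 2.22 - 2.3124 = -0.0924%.
Real GDP in the next year = 22083 × (1 - 0.0924/100) = 22083 × 0.999076 ≈ 22063 billion.

$22,063 billion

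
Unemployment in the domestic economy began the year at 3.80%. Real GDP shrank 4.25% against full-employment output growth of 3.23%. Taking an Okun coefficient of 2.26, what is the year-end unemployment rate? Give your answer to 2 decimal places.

Growth-rate Okun's law: g_Y = g_Y* - β × Δu, so Δu = (g_Y* - g_Y)/β.
Δu = (3.23 + 4.25)/2.26 = 7.48/2.26 = 3.31 percentage points.
Year-end unemployment = 3.8 + 3.31 = 7.11%.

7.11%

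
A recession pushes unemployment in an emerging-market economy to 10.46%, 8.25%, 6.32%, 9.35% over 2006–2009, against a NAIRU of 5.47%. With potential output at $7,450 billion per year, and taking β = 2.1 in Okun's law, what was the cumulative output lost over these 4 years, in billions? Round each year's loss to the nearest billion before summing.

$1,956 billion

Year 2006: gap = -2.1 × (10.46 - 5.47) = -10.479%, loss ≈ 7450 × 10.479/100 ≈ 781.
Year 2007: gap = -2.1 × (8.25 - 5.47) = -5.838%, loss ≈ 7450 × 5.838/100 ≈ 435.
Year 2008: gap = -2.1 × (6.32 - 5.47) = -1.785%, loss ≈ 7450 × 1.785/100 ≈ 133.
Year 2009: gap = -2.1 × (9.35 - 5.47) = -8.148%, loss ≈ 7450 × 8.148/100 ≈ 607.
Total lost output = 781 + 435 + 133 + 607 = 1956 billion.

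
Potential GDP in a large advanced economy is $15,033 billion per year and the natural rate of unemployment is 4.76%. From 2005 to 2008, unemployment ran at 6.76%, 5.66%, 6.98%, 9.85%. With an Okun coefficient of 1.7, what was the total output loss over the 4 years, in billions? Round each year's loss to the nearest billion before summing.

Year 2005: gap = -1.7 × (6.76 - 4.76) = -3.4%, loss ≈ 15033 × 3.4/100 ≈ 511.
Year 2006: gap = -1.7 × (5.66 - 4.76) = -1.53%, loss ≈ 15033 × 1.53/100 ≈ 230.
Year 2007: gap = -1.7 × (6.98 - 4.76) = -3.774%, loss ≈ 15033 × 3.774/100 ≈ 567.
Year 2008: gap = -1.7 × (9.85 - 4.76) = -8.653%, loss ≈ 15033 × 8.653/100 ≈ 1301.
Total lost output = 511 + 230 + 567 + 1301 = 2609 billion.

$2,609 billion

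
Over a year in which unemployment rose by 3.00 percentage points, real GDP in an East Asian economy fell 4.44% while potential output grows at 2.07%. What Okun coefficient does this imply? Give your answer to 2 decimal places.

Growth form: g_Y = g_Y* - β × Δu, so β = (g_Y* - g_Y)/Δu.
β = (2.07 + 4.44)/3.00 = 6.51/3.00 = 2.17.

β ≈ 2.17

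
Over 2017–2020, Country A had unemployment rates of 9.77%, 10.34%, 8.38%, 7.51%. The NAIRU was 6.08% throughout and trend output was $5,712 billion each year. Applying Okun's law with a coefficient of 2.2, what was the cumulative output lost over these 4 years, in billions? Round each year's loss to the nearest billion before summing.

Year 2017: gap = -2.2 × (9.77 - 6.08) = -8.118%, loss ≈ 5712 × 8.118/100 ≈ 464.
Year 2018: gap = -2.2 × (10.34 - 6.08) = -9.372%, loss ≈ 5712 × 9.372/100 ≈ 535.
Year 2019: gap = -2.2 × (8.38 - 6.08) = -5.06%, loss ≈ 5712 × 5.06/100 ≈ 289.
Year 2020: gap = -2.2 × (7.51 - 6.08) = -3.146%, loss ≈ 5712 × 3.146/100 ≈ 180.
Total lost output = 464 + 535 + 289 + 180 = 1468 billion.

$1,468 billion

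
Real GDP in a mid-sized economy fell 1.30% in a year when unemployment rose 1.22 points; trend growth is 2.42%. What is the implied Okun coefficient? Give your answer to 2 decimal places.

Growth form: g_Y = g_Y* - β × Δu, so β = (g_Y* - g_Y)/Δu.
β = (2.42 + 1.3)/1.22 = 3.72/1.22 = 3.05.

β ≈ 3.05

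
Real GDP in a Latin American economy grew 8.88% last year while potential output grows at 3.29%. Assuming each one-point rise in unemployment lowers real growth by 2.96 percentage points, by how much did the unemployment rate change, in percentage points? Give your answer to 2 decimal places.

Growth-rate Okun's law: g_Y = g_Y* - β × Δu, so Δu = (g_Y* - g_Y)/β.
Δu = (3.29 - 8.88)/2.96 = -5.59/2.96 = -1.89 percentage points.

-1.89 percentage points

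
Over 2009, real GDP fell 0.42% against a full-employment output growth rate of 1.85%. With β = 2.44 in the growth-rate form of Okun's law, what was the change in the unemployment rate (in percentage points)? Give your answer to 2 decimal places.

Growth-rate Okun's law: g_Y = g_Y* - β × Δu, so Δu = (g_Y* - g_Y)/β.
Δu = (1.85 + 0.42)/2.44 = 2.27/2.44 = 0.93 percentage points.

0.93 percentage points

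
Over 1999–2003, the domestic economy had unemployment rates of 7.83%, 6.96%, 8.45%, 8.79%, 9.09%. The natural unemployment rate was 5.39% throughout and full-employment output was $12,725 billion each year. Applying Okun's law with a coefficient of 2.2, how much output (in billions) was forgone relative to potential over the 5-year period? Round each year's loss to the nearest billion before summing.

Year 1999: gap = -2.2 × (7.83 - 5.39) = -5.368%, loss ≈ 12725 × 5.368/100 ≈ 683.
Year 2000: gap = -2.2 × (6.96 - 5.39) = -3.454%, loss ≈ 12725 × 3.454/100 ≈ 440.
Year 2001: gap = -2.2 × (8.45 - 5.39) = -6.732%, loss ≈ 12725 × 6.732/100 ≈ 857.
Year 2002: gap = -2.2 × (8.79 - 5.39) = -7.48%, loss ≈ 12725 × 7.48/100 ≈ 952.
Year 2003: gap = -2.2 × (9.09 - 5.39) = -8.14%, loss ≈ 12725 × 8.14/100 ≈ 1036.
Total lost output = 683 + 440 + 857 + 952 + 1036 = 3968 billion.

$3,968 billion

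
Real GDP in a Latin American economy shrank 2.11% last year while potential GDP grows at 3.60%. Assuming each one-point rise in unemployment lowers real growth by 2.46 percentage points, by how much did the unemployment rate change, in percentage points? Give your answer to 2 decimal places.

2.32 percentage points

Growth-rate Okun's law: g_Y = g_Y* - β × Δu, so Δu = (g_Y* - g_Y)/β.
Δu = (3.6 + 2.11)/2.46 = 5.71/2.46 = 2.32 percentage points.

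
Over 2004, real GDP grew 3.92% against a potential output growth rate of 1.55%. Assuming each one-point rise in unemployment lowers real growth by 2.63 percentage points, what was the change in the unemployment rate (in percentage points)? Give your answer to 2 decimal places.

Growth-rate Okun's law: g_Y = g_Y* - β × Δu, so Δu = (g_Y* - g_Y)/β.
Δu = (1.55 - 3.92)/2.63 = -2.37/2.63 = -0.90 percentage points.

-0.90 percentage points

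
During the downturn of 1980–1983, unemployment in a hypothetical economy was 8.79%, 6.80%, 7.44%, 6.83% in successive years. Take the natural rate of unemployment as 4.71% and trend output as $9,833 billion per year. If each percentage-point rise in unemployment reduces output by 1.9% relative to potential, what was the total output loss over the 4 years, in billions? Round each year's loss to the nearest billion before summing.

Year 1980: gap = -1.9 × (8.79 - 4.71) = -7.752%, loss ≈ 9833 × 7.752/100 ≈ 762.
Year 1981: gap = -1.9 × (6.8 - 4.71) = -3.971%, loss ≈ 9833 × 3.971/100 ≈ 390.
Year 1982: gap = -1.9 × (7.44 - 4.71) = -5.187%, loss ≈ 9833 × 5.187/100 ≈ 510.
Year 1983: gap = -1.9 × (6.83 - 4.71) = -4.028%, loss ≈ 9833 × 4.028/100 ≈ 396.
Total lost output = 762 + 390 + 510 + 396 = 2058 billion.

$2,058 billion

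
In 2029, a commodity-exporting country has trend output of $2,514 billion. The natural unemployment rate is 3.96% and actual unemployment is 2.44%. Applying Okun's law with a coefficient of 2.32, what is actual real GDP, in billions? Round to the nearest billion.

Unemployment gap = 2.44 - 3.96 = -1.52 points, so the output gap is -2.32 × (-1.52) = 3.5264%.
Actual GDP = 2514 × (1 + 3.5264/100) = 2514 × 1.035264 ≈ 2603 billion.

$2,603 billion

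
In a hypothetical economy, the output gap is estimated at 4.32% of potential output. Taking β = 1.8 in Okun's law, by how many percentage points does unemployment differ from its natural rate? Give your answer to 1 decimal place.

-2.4 percentage points

Okun's law: output gap = -β × (u - u*), so u - u* = -(output gap)/β.
u - u* = -(4.32)/1.8 = -2.4 percentage points.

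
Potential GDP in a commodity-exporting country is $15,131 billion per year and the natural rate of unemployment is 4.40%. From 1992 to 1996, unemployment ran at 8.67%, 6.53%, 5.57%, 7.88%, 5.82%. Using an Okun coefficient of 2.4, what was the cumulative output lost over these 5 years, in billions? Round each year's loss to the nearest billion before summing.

$4,529 billion

Year 1992: gap = -2.4 × (8.67 - 4.4) = -10.248%, loss ≈ 15131 × 10.248/100 ≈ 1551.
Year 1993: gap = -2.4 × (6.53 - 4.4) = -5.112%, loss ≈ 15131 × 5.112/100 ≈ 773.
Year 1994: gap = -2.4 × (5.57 - 4.4) = -2.808%, loss ≈ 15131 × 2.808/100 ≈ 425.
Year 1995: gap = -2.4 × (7.88 - 4.4) = -8.352%, loss ≈ 15131 × 8.352/100 ≈ 1264.
Year 1996: gap = -2.4 × (5.82 - 4.4) = -3.408%, loss ≈ 15131 × 3.408/100 ≈ 516.
Total lost output = 1551 + 773 + 425 + 1264 + 516 = 4529 billion.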